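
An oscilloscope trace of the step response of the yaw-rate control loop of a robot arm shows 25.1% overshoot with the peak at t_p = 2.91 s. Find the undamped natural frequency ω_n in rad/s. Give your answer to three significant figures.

ω_n ≈ 1.18 rad/s

The overshoot fixes ζ = −ln(OS)/√(π²+ln²(OS)) = 0.403.
From t_p = π/ω_d, ω_d = π/2.91 = 1.08 rad/s, so ω_n = ω_d/√(1−ζ²) = 1.18 rad/s.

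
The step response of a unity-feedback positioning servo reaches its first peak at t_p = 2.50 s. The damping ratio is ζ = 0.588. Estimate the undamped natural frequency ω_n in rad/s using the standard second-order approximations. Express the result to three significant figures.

ω_n ≈ 1.55 rad/s

Peak time t_p = π/ω_d, so ω_d = π/t_p = π/2.50 = 1.26 rad/s.
ω_n = ω_d/√(1−ζ²) = 1.26/√0.654 = 1.55 rad/s.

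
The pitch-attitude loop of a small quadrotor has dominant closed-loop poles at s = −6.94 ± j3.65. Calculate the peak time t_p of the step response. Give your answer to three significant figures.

t_p ≈ 0.861 s

t_p = π/ω_d with ω_d = 3.65 (the imaginary part), so t_p = 0.861 s.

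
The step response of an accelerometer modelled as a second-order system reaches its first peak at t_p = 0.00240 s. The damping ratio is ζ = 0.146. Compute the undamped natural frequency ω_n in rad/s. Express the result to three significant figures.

ω_n ≈ 1320 rad/s

Peak time t_p = π/ω_d, so ω_d = π/t_p = π/0.00240 = 1310 rad/s.
ω_n = ω_d/√(1−ζ²) = 1310/√0.979 = 1320 rad/s.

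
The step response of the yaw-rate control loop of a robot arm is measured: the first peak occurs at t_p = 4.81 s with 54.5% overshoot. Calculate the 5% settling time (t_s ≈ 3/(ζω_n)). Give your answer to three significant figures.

The overshoot fixes ζ = −ln(OS)/√(π²+ln²(OS)) = 0.190.
t_p = π/ω_d ⇒ ω_d = 0.653 rad/s; then ω_n = ω_d/√(1−ζ²) = 0.665 rad/s.
t_s ≈ 3/(ζω_n) = 3/(0.190·0.665) = 23.8 s.

t_s ≈ 23.8 s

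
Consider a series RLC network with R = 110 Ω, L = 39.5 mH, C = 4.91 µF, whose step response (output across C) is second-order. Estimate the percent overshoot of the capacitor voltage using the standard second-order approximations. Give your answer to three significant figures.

For a series RLC circuit (capacitor voltage as output), ω_n = 1/√(LC) = 1/√(39.5 mH · 4.91 µF) = 2270 rad/s.
ζ = (R/2)·√(C/L) = (110/2)·√(4.91 µF/39.5 mH) = 0.613.
%OS = 100 e^{−πζ/√(1−ζ²)} with ζ = 0.613 gives 8.73%.

%OS ≈ 8.73%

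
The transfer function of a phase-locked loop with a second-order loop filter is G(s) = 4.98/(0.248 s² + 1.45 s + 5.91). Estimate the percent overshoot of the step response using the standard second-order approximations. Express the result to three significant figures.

Dividing through by 0.248: denominator becomes s² + 5.847 s + 23.83.
So ω_n = √23.83 = 4.88 rad/s and ζ = 5.847/(2·4.88) = 0.599.
%OS = 100 e^{−πζ/√(1−ζ²)} with ζ = 0.599 gives 9.55%.

%OS ≈ 9.55%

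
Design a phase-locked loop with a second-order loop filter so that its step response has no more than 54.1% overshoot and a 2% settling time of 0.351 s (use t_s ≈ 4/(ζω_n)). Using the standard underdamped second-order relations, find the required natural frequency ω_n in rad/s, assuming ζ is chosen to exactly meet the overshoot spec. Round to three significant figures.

ζ = −ln(OS)/√(π² + (ln OS)²). With OS = 0.541, ln OS = −0.6143 and ζ = 0.6143/3.201 = 0.192.
Then ω_n = 4/(ζ t_s) = 4/(0.192 × 0.351) = 59.4 rad/s.

ω_n ≈ 59.4 rad/s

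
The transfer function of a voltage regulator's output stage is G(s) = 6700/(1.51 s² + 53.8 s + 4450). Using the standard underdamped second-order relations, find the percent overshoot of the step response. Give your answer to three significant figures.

Dividing through by 1.51: denominator becomes s² + 35.63 s + 2947.
So ω_n = √2947 = 54.3 rad/s and ζ = 35.63/(2·54.3) = 0.328.
%OS = 100·exp(−πζ/√(1−ζ²)) = 33.6%.

%OS ≈ 33.6%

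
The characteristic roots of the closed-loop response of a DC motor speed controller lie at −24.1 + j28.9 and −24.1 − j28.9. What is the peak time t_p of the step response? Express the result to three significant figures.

t_p ≈ 0.109 s

t_p = π/ω_d with ω_d = 28.9 (the imaginary part), so t_p = 0.109 s.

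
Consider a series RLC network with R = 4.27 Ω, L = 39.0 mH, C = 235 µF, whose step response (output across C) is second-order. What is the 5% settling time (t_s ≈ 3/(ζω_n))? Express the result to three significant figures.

For a series RLC circuit (capacitor voltage as output), ω_n = 1/√(LC) = 1/√(39.0 mH · 235 µF) = 330 rad/s.
ζ = (R/2)·√(C/L) = (4.27/2)·√(235 µF/39.0 mH) = 0.166.
t_s ≈ 3/(ζω_n) = 0.0548 s.

t_s ≈ 0.0548 s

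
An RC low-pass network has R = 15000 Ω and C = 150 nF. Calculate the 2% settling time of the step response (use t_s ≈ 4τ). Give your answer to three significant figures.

t_s ≈ 0.00900 s

τ = RC = 15000 × 150 nF = 0.00225 s.
t_s ≈ 4τ = 0.00900 s.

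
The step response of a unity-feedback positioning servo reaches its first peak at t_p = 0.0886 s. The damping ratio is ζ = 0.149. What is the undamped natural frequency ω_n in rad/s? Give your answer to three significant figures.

ω_n ≈ 35.9 rad/s

Peak time t_p = π/ω_d, so ω_d = π/t_p = π/0.0886 = 35.5 rad/s.
ω_n = ω_d/√(1−ζ²) = 35.5/√0.978 = 35.9 rad/s.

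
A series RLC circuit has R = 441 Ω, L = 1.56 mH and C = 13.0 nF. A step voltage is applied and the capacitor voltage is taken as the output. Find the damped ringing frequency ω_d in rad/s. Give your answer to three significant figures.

For a series RLC circuit (capacitor voltage as output), ω_n = 1/√(LC) = 1/√(1.56 mH · 13.0 nF) = 222000 rad/s.
ζ = (R/2)·√(C/L) = (441/2)·√(13.0 nF/1.56 mH) = 0.637.
ω_d = ω_n√(1−ζ²) = 171000 rad/s.

ω_d ≈ 171000 rad/s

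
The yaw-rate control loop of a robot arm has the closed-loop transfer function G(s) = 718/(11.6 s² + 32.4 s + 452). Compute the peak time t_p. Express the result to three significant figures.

t_p ≈ 0.516 s

Dividing through by 11.6: denominator becomes s² + 2.793 s + 38.97.
So ω_n = √38.97 = 6.24 rad/s and ζ = 2.793/(2·6.24) = 0.224.
The damped frequency ω_d = ω_n√(1−ζ²) = 6.08 rad/s. t_p = π/ω_d = 0.516 s.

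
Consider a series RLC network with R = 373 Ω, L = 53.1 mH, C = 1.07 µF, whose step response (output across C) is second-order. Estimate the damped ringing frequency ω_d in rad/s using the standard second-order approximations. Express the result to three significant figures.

ω_d ≈ 2290 rad/s

For a series RLC circuit (capacitor voltage as output), ω_n = 1/√(LC) = 1/√(53.1 mH · 1.07 µF) = 4200 rad/s.
ζ = (R/2)·√(C/L) = (373/2)·√(1.07 µF/53.1 mH) = 0.837.
The damped frequency ω_d = ω_n√(1−ζ²) = 2290 rad/s.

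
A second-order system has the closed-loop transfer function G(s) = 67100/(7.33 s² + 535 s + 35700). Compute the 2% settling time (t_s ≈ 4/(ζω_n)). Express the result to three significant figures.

t_s ≈ 0.110 s

Dividing through by 7.33: denominator becomes s² + 72.99 s + 4870.
So ω_n = √4870 = 69.8 rad/s and ζ = 72.99/(2·69.8) = 0.523.
t_s ≈ 4/(ζω_n) = 0.110 s.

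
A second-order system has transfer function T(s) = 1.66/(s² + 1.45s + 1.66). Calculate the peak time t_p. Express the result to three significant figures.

ω_n = √1.66 = 1.29 rad/s; ζ = 1.45/(2·1.29) = 0.563.
ω_d = ω_n√(1−ζ²) = 1.07 rad/s. Then t_p = π/ω_d = 2.95 s.

t_p ≈ 2.95 s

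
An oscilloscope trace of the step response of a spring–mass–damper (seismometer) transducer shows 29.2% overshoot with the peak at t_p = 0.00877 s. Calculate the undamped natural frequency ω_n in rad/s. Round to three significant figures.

From the overshoot, ζ = −ln(OS)/√(π²+ln²(OS)) = 0.365.
t_p = π/ω_d ⇒ ω_d = 358 rad/s; then ω_n = ω_d/√(1−ζ²) = 385 rad/s.

ω_n ≈ 385 rad/s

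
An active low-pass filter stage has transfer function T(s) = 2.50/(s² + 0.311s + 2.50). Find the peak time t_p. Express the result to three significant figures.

Comparing the denominator to s² + 2ζω_n s + ω_n²: ω_n = √2.50 = 1.58 rad/s, and 2ζω_n = 0.311 so ζ = 0.311/(2·1.58) = 0.0983.
ω_d = ω_n√(1−ζ²) = 1.57 rad/s. Then t_p = π/ω_d = 2.00 s.

t_p ≈ 2.00 s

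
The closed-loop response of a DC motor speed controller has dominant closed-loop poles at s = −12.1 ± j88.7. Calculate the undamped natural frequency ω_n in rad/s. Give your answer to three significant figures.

ω_n ≈ 89.5 rad/s

With σ = 12.1, ω_d = 88.7: ω_n = √(σ²+ω_d²) = 89.5 rad/s, ζ = σ/ω_n = 0.135.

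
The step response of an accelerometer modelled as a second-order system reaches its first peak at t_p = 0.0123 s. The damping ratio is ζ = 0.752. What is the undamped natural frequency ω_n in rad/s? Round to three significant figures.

Peak time t_p = π/ω_d, so ω_d = π/t_p = π/0.0123 = 255 rad/s.
ω_n = ω_d/√(1−ζ²) = 255/√0.434 = 387 rad/s.

ω_n ≈ 387 rad/s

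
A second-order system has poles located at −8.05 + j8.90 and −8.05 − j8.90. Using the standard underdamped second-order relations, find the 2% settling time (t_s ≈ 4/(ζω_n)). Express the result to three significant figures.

t_s ≈ 0.497 s

For poles at −σ ± jω_d, ζω_n = σ = 8.05, so t_s ≈ 4/σ = 0.497 s.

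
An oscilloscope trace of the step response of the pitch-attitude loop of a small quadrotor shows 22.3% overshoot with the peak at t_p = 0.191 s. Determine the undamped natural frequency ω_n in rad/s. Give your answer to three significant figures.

ω_n ≈ 18.2 rad/s

From the overshoot, ζ = −ln(OS)/√(π²+ln²(OS)) = 0.431.
t_p = π/ω_d ⇒ ω_d = 16.4 rad/s; then ω_n = ω_d/√(1−ζ²) = 18.2 rad/s.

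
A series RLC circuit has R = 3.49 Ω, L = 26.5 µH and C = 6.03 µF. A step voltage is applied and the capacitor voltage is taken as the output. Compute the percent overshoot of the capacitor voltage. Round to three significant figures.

For a series RLC circuit (capacitor voltage as output), ω_n = 1/√(LC) = 1/√(26.5 µH · 6.03 µF) = 79100 rad/s.
ζ = (R/2)·√(C/L) = (3.49/2)·√(6.03 µF/26.5 µH) = 0.832.
Overshoot: exp(−π·0.832/√(1−0.832²)) = 0.00893, i.e. 0.893%.

%OS ≈ 0.893%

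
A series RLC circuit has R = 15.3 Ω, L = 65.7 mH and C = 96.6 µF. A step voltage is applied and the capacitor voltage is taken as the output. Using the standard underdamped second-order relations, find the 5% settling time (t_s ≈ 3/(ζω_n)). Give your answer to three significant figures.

t_s ≈ 0.0258 s

For a series RLC circuit (capacitor voltage as output), ω_n = 1/√(LC) = 1/√(65.7 mH · 96.6 µF) = 397 rad/s.
ζ = (R/2)·√(C/L) = (15.3/2)·√(96.6 µF/65.7 mH) = 0.293.
t_s ≈ 3/(ζω_n) = 0.0258 s.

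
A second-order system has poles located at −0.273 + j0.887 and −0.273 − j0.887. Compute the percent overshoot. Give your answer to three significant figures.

With σ = 0.273, ω_d = 0.887: ω_n = √(σ²+ω_d²) = 0.928 rad/s, ζ = σ/ω_n = 0.294.
%OS = 100 e^{−πζ/√(1−ζ²)} with ζ = 0.294 gives 38.0%.

%OS ≈ 38.0%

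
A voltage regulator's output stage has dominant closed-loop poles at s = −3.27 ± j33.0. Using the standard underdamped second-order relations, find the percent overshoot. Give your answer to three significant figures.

%OS ≈ 73.2%

|pole| = ω_n = √(3.27² + 33.0²) = 33.2 rad/s; ζ = cos θ = σ/ω_n = 0.0986.
Overshoot: exp(−π·0.0986/√(1−0.0986²)) = 0.732, i.e. 73.2%.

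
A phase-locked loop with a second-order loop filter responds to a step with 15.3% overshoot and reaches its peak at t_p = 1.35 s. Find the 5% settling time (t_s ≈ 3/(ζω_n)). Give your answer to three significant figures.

The overshoot fixes ζ = −ln(OS)/√(π²+ln²(OS)) = 0.513.
t_p = π/ω_d ⇒ ω_d = 2.33 rad/s; then ω_n = ω_d/√(1−ζ²) = 2.71 rad/s.
t_s ≈ 3/(ζω_n) = 3/(0.513·2.71) = 2.16 s.

t_s ≈ 2.16 s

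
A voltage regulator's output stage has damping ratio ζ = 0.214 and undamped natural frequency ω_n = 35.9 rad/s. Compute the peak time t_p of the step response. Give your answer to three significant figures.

t_p ≈ 0.0896 s

The damped frequency is ω_d = ω_n√(1−ζ²) = 35.9·√(1−0.0458) = 35.1 rad/s.
Peak time t_p = π/ω_d = π/35.1 = 0.0896 s.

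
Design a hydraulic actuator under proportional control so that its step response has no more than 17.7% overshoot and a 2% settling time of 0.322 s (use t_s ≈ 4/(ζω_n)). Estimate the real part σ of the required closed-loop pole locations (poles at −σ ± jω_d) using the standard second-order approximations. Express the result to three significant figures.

The settling-time spec alone fixes σ = ζω_n = 4/t_s = 4/0.322 = 12.4.
(Overshoot then fixes ζ = 0.483 and hence ω_d = σ·√(1−ζ²)/ζ = 22.5 rad/s.)

σ ≈ 12.4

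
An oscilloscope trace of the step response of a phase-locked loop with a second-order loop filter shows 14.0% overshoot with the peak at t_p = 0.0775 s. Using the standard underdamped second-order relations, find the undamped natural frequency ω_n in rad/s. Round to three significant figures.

ω_n ≈ 47.8 rad/s

The overshoot fixes ζ = −ln(OS)/√(π²+ln²(OS)) = 0.531.
t_p = π/ω_d ⇒ ω_d = 40.5 rad/s; then ω_n = ω_d/√(1−ζ²) = 47.8 rad/s.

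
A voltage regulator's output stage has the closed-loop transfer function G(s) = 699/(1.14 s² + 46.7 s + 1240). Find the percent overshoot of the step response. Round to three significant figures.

%OS ≈ 8.30%

Dividing through by 1.14: denominator becomes s² + 40.96 s + 1088.
So ω_n = √1088 = 33.0 rad/s and ζ = 40.96/(2·33.0) = 0.621.
Overshoot: exp(−π·0.621/√(1−0.621²)) = 0.0830, i.e. 8.30%.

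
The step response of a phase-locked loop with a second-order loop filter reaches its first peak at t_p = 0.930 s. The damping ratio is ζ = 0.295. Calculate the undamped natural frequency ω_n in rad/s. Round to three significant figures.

ω_n ≈ 3.54 rad/s

Peak time t_p = π/ω_d, so ω_d = π/t_p = π/0.930 = 3.38 rad/s.
ω_n = ω_d/√(1−ζ²) = 3.38/√0.913 = 3.54 rad/s.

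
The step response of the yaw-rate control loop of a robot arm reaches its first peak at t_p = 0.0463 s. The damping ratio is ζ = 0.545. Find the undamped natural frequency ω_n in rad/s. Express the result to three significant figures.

Peak time t_p = π/ω_d, so ω_d = π/t_p = π/0.0463 = 67.9 rad/s.
ω_n = ω_d/√(1−ζ²) = 67.9/√0.703 = 80.9 rad/s.

ω_n ≈ 80.9 rad/s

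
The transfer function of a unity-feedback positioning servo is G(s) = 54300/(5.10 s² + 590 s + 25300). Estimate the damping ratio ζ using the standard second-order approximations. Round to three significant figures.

ζ ≈ 0.821

Dividing through by 5.10: denominator becomes s² + 115.7 s + 4961.
So ω_n = √4961 = 70.4 rad/s and ζ = 115.7/(2·70.4) = 0.821.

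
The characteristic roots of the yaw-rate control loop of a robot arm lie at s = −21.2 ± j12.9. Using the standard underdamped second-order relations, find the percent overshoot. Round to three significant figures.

The poles are at −σ ± jω_d with σ = 21.2 and ω_d = 12.9, so ω_n = √(σ²+ω_d²) = 24.8 rad/s and ζ = σ/ω_n = 0.854.
%OS = 100 e^{−πζ/√(1−ζ²)} with ζ = 0.854 gives 0.572%.

%OS ≈ 0.572%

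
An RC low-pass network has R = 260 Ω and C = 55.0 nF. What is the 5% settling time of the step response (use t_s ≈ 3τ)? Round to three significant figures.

τ = RC = 260 × 55.0 nF = 0.0000143 s.
t_s ≈ 3τ = 0.0000429 s.

t_s ≈ 0.0000429 s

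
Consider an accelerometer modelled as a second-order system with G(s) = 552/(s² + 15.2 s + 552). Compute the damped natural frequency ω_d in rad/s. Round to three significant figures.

Matching coefficients with s² + 2ζω_n s + ω_n² gives ω_n² = 552 ⇒ ω_n = 23.5 rad/s, and ζ = 15.2/(2ω_n) = 0.323.
ω_d = 23.5·√(1 − 0.323²) = 22.2 rad/s.

ω_d ≈ 22.2 rad/s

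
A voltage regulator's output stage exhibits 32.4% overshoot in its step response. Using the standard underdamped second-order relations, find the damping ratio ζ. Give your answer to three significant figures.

ζ ≈ 0.338

ζ = −ln(OS)/√(π² + (ln OS)²). With OS = 0.324, ln OS = −1.127 and ζ = 1.127/3.338 = 0.338.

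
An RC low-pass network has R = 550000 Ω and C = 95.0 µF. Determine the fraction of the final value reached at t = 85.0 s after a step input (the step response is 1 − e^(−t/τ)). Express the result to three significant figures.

y/y_∞ ≈ 0.803

τ = RC = 550000 × 95.0 µF = 52.2 s.
y(t)/y_∞ = 1 − e^(−t/τ) = 1 − e^(−85.0/52.2) = 1 − e^(−1.63) = 0.803.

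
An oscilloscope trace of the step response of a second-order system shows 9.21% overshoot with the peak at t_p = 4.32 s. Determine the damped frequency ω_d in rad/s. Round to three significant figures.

ω_d ≈ 0.727 rad/s

t_p = π/ω_d, so ω_d = π/4.32 = 0.727 rad/s.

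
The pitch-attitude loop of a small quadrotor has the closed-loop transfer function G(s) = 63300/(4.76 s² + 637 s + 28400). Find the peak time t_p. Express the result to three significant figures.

t_p ≈ 0.0814 s

Dividing through by 4.76: denominator becomes s² + 133.8 s + 5966.
So ω_n = √5966 = 77.2 rad/s and ζ = 133.8/(2·77.2) = 0.866.
The damped frequency ω_d = ω_n√(1−ζ²) = 38.6 rad/s. t_p = π/ω_d = 0.0814 s.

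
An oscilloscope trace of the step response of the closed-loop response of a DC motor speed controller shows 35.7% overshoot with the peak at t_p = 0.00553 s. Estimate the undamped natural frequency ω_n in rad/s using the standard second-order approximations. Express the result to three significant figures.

ω_n ≈ 598 rad/s

ζ from %OS: ζ = |ln 0.357|/√(π²+ln²0.357) = 0.312.
From t_p = π/ω_d, ω_d = π/0.00553 = 568 rad/s, so ω_n = ω_d/√(1−ζ²) = 598 rad/s.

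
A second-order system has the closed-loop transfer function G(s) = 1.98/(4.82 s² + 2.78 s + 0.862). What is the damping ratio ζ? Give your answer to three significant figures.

ζ ≈ 0.682

Dividing through by 4.82: denominator becomes s² + 0.5768 s + 0.1788.
So ω_n = √0.1788 = 0.423 rad/s and ζ = 0.5768/(2·0.423) = 0.682.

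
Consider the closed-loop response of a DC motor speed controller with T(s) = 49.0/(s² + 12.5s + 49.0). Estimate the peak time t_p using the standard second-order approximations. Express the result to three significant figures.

Comparing the denominator to s² + 2ζω_n s + ω_n²: ω_n = √49.0 = 7.00 rad/s, and 2ζω_n = 12.5 so ζ = 12.5/(2·7.00) = 0.893.
The damped frequency ω_d = ω_n√(1−ζ²) = 3.15 rad/s. Then t_p = π/ω_d = 0.997 s.

t_p ≈ 0.997 s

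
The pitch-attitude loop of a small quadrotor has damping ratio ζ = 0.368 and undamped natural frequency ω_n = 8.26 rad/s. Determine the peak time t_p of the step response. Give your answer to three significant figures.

The damped frequency is ω_d = ω_n√(1−ζ²) = 8.26·√(1−0.135) = 7.68 rad/s.
Peak time t_p = π/ω_d = π/7.68 = 0.409 s.

t_p ≈ 0.409 s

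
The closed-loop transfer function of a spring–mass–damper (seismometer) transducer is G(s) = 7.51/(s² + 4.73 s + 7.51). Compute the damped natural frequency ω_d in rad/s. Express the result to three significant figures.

ω_d ≈ 1.38 rad/s

Comparing the denominator to s² + 2ζω_n s + ω_n²: ω_n = √7.51 = 2.74 rad/s, and 2ζω_n = 4.73 so ζ = 4.73/(2·2.74) = 0.863.
ω_d = 2.74·√(1 − 0.863²) = 1.38 rad/s.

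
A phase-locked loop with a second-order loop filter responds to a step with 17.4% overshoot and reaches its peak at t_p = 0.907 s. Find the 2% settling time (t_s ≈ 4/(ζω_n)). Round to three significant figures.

ζ from %OS: ζ = |ln 0.174|/√(π²+ln²0.174) = 0.486.
t_p = π/ω_d ⇒ ω_d = 3.46 rad/s; then ω_n = ω_d/√(1−ζ²) = 3.96 rad/s.
t_s ≈ 4/(ζω_n) = 4/(0.486·3.96) = 2.07 s.

t_s ≈ 2.07 s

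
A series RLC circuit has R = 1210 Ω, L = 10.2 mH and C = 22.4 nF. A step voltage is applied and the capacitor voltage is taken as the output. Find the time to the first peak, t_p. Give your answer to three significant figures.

For a series RLC circuit (capacitor voltage as output), ω_n = 1/√(LC) = 1/√(10.2 mH · 22.4 nF) = 66200 rad/s.
ζ = (R/2)·√(C/L) = (1210/2)·√(22.4 nF/10.2 mH) = 0.897.
ω_d = ω_n√(1−ζ²) = 29300 rad/s. t_p = π/ω_d = 0.000107 s.

t_p ≈ 0.000107 s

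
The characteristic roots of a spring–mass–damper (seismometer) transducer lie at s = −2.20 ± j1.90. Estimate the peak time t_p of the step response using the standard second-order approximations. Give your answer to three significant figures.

t_p = π/ω_d with ω_d = 1.90 (the imaginary part), so t_p = 1.65 s.

t_p ≈ 1.65 s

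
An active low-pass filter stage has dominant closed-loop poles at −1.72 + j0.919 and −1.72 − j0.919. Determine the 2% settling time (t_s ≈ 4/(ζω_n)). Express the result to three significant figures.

For poles at −σ ± jω_d, ζω_n = σ = 1.72, so t_s ≈ 4/σ = 2.33 s.

t_s ≈ 2.33 s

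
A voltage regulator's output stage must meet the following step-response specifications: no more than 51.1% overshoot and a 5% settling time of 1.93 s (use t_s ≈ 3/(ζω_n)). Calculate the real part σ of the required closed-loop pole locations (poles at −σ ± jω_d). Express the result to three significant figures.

The settling-time spec alone fixes σ = ζω_n = 3/t_s = 3/1.93 = 1.55.
(Overshoot then fixes ζ = 0.209 and hence ω_d = σ·√(1−ζ²)/ζ = 7.27 rad/s.)

σ ≈ 1.55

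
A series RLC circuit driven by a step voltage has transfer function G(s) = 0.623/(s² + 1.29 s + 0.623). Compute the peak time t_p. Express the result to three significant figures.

t_p ≈ 6.91 s

Matching coefficients with s² + 2ζω_n s + ω_n² gives ω_n² = 0.623 ⇒ ω_n = 0.789 rad/s, and ζ = 1.29/(2ω_n) = 0.817.
ω_d = ω_n√(1−ζ²) = 0.455 rad/s. Then t_p = π/ω_d = 6.91 s.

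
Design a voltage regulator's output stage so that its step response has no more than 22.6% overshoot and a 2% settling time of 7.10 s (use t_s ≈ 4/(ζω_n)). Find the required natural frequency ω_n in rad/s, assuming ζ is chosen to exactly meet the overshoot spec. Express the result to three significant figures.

Inverting the overshoot relation: ζ = |ln 0.226|/√(π² + ln²0.226) = 0.428.
Then ω_n = 4/(ζ t_s) = 4/(0.428 × 7.10) = 1.32 rad/s.

ω_n ≈ 1.32 rad/s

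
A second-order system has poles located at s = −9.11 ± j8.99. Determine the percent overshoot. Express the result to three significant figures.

|pole| = ω_n = √(9.11² + 8.99²) = 12.8 rad/s; ζ = cos θ = σ/ω_n = 0.712.
%OS = 100·exp(−πζ/√(1−ζ²)) = 4.14%.

%OS ≈ 4.14%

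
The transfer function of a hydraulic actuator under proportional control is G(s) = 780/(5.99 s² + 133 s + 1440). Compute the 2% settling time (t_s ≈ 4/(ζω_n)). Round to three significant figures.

Dividing through by 5.99: denominator becomes s² + 22.20 s + 240.4.
So ω_n = √240.4 = 15.5 rad/s and ζ = 22.20/(2·15.5) = 0.716.
t_s ≈ 4/(ζω_n) = 0.360 s.

t_s ≈ 0.360 s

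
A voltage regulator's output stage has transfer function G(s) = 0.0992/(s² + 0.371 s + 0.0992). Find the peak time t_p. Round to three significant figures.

Comparing the denominator to s² + 2ζω_n s + ω_n²: ω_n = √0.0992 = 0.315 rad/s, and 2ζω_n = 0.371 so ζ = 0.371/(2·0.315) = 0.589.
The damped frequency ω_d = ω_n√(1−ζ²) = 0.255 rad/s. Then t_p = π/ω_d = 12.3 s.

t_p ≈ 12.3 s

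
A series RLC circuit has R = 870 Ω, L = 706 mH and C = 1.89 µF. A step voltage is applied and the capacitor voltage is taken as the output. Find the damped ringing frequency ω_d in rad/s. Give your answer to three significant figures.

ω_d ≈ 608 rad/s

For a series RLC circuit (capacitor voltage as output), ω_n = 1/√(LC) = 1/√(706 mH · 1.89 µF) = 866 rad/s.
ζ = (R/2)·√(C/L) = (870/2)·√(1.89 µF/706 mH) = 0.712.
ω_d = ω_n√(1−ζ²) = 608 rad/s.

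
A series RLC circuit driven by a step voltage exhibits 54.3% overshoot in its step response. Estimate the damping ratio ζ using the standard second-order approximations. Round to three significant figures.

ζ ≈ 0.191

Inverting the overshoot relation: ζ = |ln 0.543|/√(π² + ln²0.543) = 0.191.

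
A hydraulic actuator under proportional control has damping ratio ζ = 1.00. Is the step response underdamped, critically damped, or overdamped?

critically damped

Since ζ = 1, the system is critically damped.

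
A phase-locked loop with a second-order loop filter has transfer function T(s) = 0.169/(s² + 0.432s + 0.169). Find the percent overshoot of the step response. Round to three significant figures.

%OS ≈ 14.4%

Matching coefficients with s² + 2ζω_n s + ω_n² gives ω_n² = 0.169 ⇒ ω_n = 0.411 rad/s, and ζ = 0.432/(2ω_n) = 0.525.
%OS = 100 e^{−πζ/√(1−ζ²)} with ζ = 0.525 gives 14.4%.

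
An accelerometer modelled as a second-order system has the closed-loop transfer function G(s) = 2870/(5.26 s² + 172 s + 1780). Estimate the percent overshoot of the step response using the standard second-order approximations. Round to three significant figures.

%OS ≈ 0.226%

Dividing through by 5.26: denominator becomes s² + 32.70 s + 338.4.
So ω_n = √338.4 = 18.4 rad/s and ζ = 32.70/(2·18.4) = 0.889.
Overshoot: exp(−π·0.889/√(1−0.889²)) = 0.00226, i.e. 0.226%.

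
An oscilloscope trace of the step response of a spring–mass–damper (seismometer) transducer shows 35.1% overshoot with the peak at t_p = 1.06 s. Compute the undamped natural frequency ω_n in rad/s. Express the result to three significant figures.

ζ from %OS: ζ = |ln 0.351|/√(π²+ln²0.351) = 0.316.
t_p = π/ω_d ⇒ ω_d = 2.96 rad/s; then ω_n = ω_d/√(1−ζ²) = 3.12 rad/s.

ω_n ≈ 3.12 rad/s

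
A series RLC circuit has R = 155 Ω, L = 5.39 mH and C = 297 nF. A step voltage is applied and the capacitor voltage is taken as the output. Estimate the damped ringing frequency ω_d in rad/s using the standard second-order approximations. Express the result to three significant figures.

For a series RLC circuit (capacitor voltage as output), ω_n = 1/√(LC) = 1/√(5.39 mH · 297 nF) = 25000 rad/s.
ζ = (R/2)·√(C/L) = (155/2)·√(297 nF/5.39 mH) = 0.575.
The damped frequency ω_d = ω_n√(1−ζ²) = 20400 rad/s.

ω_d ≈ 20400 rad/s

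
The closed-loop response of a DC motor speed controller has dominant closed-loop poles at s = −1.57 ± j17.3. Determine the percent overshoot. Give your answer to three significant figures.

%OS ≈ 75.2%

The poles are at −σ ± jω_d with σ = 1.57 and ω_d = 17.3, so ω_n = √(σ²+ω_d²) = 17.4 rad/s and ζ = σ/ω_n = 0.0904.
Overshoot: exp(−π·0.0904/√(1−0.0904²)) = 0.752, i.e. 75.2%.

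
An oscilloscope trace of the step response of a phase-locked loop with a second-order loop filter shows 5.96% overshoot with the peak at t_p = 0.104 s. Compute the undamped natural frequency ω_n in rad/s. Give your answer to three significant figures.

From the overshoot, ζ = −ln(OS)/√(π²+ln²(OS)) = 0.668.
From t_p = π/ω_d, ω_d = π/0.104 = 30.2 rad/s, so ω_n = ω_d/√(1−ζ²) = 40.6 rad/s.

ω_n ≈ 40.6 rad/s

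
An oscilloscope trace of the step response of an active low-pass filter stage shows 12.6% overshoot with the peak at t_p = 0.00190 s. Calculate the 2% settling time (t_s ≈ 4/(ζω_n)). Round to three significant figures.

t_s ≈ 0.00367 s

From the overshoot, ζ = −ln(OS)/√(π²+ln²(OS)) = 0.550.
From t_p = π/ω_d, ω_d = π/0.00190 = 1650 rad/s, so ω_n = ω_d/√(1−ζ²) = 1980 rad/s.
t_s ≈ 4/(ζω_n) = 4/(0.550·1980) = 0.00367 s.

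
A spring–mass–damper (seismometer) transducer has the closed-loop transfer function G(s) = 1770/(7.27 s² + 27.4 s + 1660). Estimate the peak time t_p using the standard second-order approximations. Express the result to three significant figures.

t_p ≈ 0.210 s

Dividing through by 7.27: denominator becomes s² + 3.769 s + 228.3.
So ω_n = √228.3 = 15.1 rad/s and ζ = 3.769/(2·15.1) = 0.125.
The damped frequency ω_d = ω_n√(1−ζ²) = 15.0 rad/s. t_p = π/ω_d = 0.210 s.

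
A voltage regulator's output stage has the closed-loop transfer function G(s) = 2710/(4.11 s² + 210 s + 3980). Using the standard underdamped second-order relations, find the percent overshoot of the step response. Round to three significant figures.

Dividing through by 4.11: denominator becomes s² + 51.09 s + 968.4.
So ω_n = √968.4 = 31.1 rad/s and ζ = 51.09/(2·31.1) = 0.821.
Overshoot: exp(−π·0.821/√(1−0.821²)) = 0.0109, i.e. 1.09%.

%OS ≈ 1.09%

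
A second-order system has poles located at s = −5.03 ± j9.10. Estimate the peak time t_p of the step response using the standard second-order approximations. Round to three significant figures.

t_p ≈ 0.345 s

t_p = π/ω_d with ω_d = 9.10 (the imaginary part), so t_p = 0.345 s.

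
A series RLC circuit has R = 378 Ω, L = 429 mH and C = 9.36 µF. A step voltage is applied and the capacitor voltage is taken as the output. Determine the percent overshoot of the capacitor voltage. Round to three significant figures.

%OS ≈ 0.273%

For a series RLC circuit (capacitor voltage as output), ω_n = 1/√(LC) = 1/√(429 mH · 9.36 µF) = 499 rad/s.
ζ = (R/2)·√(C/L) = (378/2)·√(9.36 µF/429 mH) = 0.883.
Overshoot: exp(−π·0.883/√(1−0.883²)) = 0.00273, i.e. 0.273%.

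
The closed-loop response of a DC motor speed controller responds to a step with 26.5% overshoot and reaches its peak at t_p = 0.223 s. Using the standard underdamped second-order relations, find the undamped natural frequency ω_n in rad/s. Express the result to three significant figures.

ω_n ≈ 15.3 rad/s

ζ from %OS: ζ = |ln 0.265|/√(π²+ln²0.265) = 0.389.
t_p = π/ω_d ⇒ ω_d = 14.1 rad/s; then ω_n = ω_d/√(1−ζ²) = 15.3 rad/s.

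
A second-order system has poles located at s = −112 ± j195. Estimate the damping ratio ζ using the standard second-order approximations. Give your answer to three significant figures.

ζ ≈ 0.498

|pole| = ω_n = √(112² + 195²) = 225 rad/s; ζ = cos θ = σ/ω_n = 0.498.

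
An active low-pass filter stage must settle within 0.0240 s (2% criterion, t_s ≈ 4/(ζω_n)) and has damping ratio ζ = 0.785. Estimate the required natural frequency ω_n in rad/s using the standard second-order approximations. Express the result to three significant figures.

Rearranging t_s ≈ 4/(ζω_n) gives ω_n = 4/(ζ·t_s) = 4/(0.785 × 0.0240) = 212 rad/s.

ω_n ≈ 212 rad/s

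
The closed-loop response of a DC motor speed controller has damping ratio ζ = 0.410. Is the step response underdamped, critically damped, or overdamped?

underdamped

Since ζ = 0.410 < 1, the system is underdamped.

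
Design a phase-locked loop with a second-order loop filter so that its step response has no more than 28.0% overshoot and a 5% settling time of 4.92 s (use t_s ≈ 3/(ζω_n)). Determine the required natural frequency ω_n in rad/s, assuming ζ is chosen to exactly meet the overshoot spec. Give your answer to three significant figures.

ω_n ≈ 1.62 rad/s

ζ = −ln(OS)/√(π² + (ln OS)²). With OS = 0.280, ln OS = −1.273 and ζ = 1.273/3.390 = 0.376.
From t_s ≈ 3/(ζω_n): ω_n = 3/(ζ·t_s) = 3/(0.376·4.92) = 1.62 rad/s.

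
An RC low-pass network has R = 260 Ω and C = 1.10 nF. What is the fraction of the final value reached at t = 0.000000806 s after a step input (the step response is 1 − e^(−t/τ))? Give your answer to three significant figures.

τ = RC = 260 × 1.10 nF = 0.000000286 s.
y(t)/y_∞ = 1 − e^(−t/τ) = 1 − e^(−0.000000806/0.000000286) = 1 − e^(−2.82) = 0.940.

y/y_∞ ≈ 0.940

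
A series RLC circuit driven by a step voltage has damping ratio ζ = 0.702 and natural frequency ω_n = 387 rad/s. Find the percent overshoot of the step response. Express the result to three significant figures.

For an underdamped second-order system, %OS = 100·exp(−πζ/√(1−ζ²)).
πζ/√(1−ζ²) = π·0.702/√(1−0.493) = 3.097, so %OS = 100·e^(−3.097) = 4.52%.

%OS ≈ 4.52%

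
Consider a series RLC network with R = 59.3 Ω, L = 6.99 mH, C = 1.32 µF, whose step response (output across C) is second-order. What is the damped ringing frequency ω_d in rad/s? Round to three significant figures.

ω_d ≈ 9510 rad/s

For a series RLC circuit (capacitor voltage as output), ω_n = 1/√(LC) = 1/√(6.99 mH · 1.32 µF) = 10400 rad/s.
ζ = (R/2)·√(C/L) = (59.3/2)·√(1.32 µF/6.99 mH) = 0.407.
ω_d = 10400·√(1 − 0.407²) = 9510 rad/s.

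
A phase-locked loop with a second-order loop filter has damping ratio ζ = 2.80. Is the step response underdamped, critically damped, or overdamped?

Since ζ = 2.80 > 1, the system is overdamped.

overdamped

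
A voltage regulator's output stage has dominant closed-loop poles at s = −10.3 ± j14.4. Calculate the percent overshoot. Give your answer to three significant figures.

%OS ≈ 10.6%

With σ = 10.3, ω_d = 14.4: ω_n = √(σ²+ω_d²) = 17.7 rad/s, ζ = σ/ω_n = 0.582.
%OS = 100·exp(−πζ/√(1−ζ²)) = 10.6%.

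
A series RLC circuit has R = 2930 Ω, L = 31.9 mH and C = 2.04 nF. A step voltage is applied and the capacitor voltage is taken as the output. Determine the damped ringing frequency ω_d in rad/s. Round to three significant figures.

For a series RLC circuit (capacitor voltage as output), ω_n = 1/√(LC) = 1/√(31.9 mH · 2.04 nF) = 124000 rad/s.
ζ = (R/2)·√(C/L) = (2930/2)·√(2.04 nF/31.9 mH) = 0.370.
ω_d = 124000·√(1 − 0.370²) = 115000 rad/s.

ω_d ≈ 115000 rad/s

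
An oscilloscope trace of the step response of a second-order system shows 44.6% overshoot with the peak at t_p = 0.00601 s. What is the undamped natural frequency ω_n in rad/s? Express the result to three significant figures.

ζ from %OS: ζ = |ln 0.446|/√(π²+ln²0.446) = 0.249.
t_p = π/ω_d ⇒ ω_d = 523 rad/s; then ω_n = ω_d/√(1−ζ²) = 540 rad/s.

ω_n ≈ 540 rad/s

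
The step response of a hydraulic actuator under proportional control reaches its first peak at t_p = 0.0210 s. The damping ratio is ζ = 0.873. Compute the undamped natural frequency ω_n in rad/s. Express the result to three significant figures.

Peak time t_p = π/ω_d, so ω_d = π/t_p = π/0.0210 = 150 rad/s.
ω_n = ω_d/√(1−ζ²) = 150/√0.238 = 307 rad/s.

ω_n ≈ 307 rad/s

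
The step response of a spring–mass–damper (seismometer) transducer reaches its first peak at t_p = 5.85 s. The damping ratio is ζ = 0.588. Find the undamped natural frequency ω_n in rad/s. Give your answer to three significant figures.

Peak time t_p = π/ω_d, so ω_d = π/t_p = π/5.85 = 0.537 rad/s.
ω_n = ω_d/√(1−ζ²) = 0.537/√0.654 = 0.664 rad/s.

ω_n ≈ 0.664 rad/s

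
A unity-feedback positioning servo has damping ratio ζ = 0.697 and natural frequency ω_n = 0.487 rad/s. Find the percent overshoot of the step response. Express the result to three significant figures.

For an underdamped second-order system, %OS = 100·exp(−πζ/√(1−ζ²)).
πζ/√(1−ζ²) = π·0.697/√(1−0.486) = 3.054, so %OS = 100·e^(−3.054) = 4.72%.

%OS ≈ 4.72%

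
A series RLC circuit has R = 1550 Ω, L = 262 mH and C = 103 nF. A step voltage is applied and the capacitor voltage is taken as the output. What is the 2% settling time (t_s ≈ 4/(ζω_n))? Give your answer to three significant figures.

t_s ≈ 0.00135 s

For a series RLC circuit (capacitor voltage as output), ω_n = 1/√(LC) = 1/√(262 mH · 103 nF) = 6090 rad/s.
ζ = (R/2)·√(C/L) = (1550/2)·√(103 nF/262 mH) = 0.486.
t_s ≈ 4/(ζω_n) = 0.00135 s.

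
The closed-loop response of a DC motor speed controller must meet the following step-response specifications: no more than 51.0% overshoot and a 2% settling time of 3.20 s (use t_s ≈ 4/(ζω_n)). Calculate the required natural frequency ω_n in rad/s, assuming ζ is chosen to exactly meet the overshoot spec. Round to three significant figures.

ω_n ≈ 5.96 rad/s

Inverting the overshoot relation: ζ = |ln 0.510|/√(π² + ln²0.510) = 0.210.
Then ω_n = 4/(ζ t_s) = 4/(0.210 × 3.20) = 5.96 rad/s.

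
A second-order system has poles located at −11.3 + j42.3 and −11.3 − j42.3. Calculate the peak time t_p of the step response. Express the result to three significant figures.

t_p ≈ 0.0743 s

t_p = π/ω_d with ω_d = 42.3 (the imaginary part), so t_p = 0.0743 s.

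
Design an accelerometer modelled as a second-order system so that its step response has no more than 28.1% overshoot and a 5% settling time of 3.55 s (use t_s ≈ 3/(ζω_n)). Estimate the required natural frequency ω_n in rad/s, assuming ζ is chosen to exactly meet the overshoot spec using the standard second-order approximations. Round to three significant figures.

ζ = −ln(OS)/√(π² + (ln OS)²). With OS = 0.281, ln OS = −1.269 and ζ = 1.269/3.388 = 0.375.
Then ω_n = 3/(ζ t_s) = 3/(0.375 × 3.55) = 2.26 rad/s.

ω_n ≈ 2.26 rad/s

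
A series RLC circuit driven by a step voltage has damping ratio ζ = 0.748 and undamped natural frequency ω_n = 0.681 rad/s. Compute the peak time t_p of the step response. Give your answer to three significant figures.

t_p ≈ 6.95 s

The damped frequency is ω_d = ω_n√(1−ζ²) = 0.681·√(1−0.560) = 0.452 rad/s.
Peak time t_p = π/ω_d = π/0.452 = 6.95 s.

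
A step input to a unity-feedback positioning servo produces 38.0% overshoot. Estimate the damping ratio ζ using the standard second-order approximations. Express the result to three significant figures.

ζ ≈ 0.294

ζ = −ln(OS)/√(π² + (ln OS)²). With OS = 0.380, ln OS = −0.9676 and ζ = 0.9676/3.287 = 0.294.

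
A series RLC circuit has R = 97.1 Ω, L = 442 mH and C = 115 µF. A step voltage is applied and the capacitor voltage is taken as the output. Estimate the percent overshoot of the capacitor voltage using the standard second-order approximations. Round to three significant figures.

%OS ≈ 1.91%

For a series RLC circuit (capacitor voltage as output), ω_n = 1/√(LC) = 1/√(442 mH · 115 µF) = 140 rad/s.
ζ = (R/2)·√(C/L) = (97.1/2)·√(115 µF/442 mH) = 0.783.
Overshoot: exp(−π·0.783/√(1−0.783²)) = 0.0191, i.e. 1.91%.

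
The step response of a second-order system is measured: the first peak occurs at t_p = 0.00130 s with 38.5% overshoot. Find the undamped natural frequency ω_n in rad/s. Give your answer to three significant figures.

ζ from %OS: ζ = |ln 0.385|/√(π²+ln²0.385) = 0.291.
From t_p = π/ω_d, ω_d = π/0.00130 = 2420 rad/s, so ω_n = ω_d/√(1−ζ²) = 2530 rad/s.

ω_n ≈ 2530 rad/s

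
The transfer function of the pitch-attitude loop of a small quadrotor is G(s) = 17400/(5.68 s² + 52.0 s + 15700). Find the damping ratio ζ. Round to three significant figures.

ζ ≈ 0.0871

Dividing through by 5.68: denominator becomes s² + 9.155 s + 2764.
So ω_n = √2764 = 52.6 rad/s and ζ = 9.155/(2·52.6) = 0.0871.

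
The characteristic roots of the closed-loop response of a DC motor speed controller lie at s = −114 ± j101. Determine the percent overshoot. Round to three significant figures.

%OS ≈ 2.88%

|pole| = ω_n = √(114² + 101²) = 152 rad/s; ζ = cos θ = σ/ω_n = 0.748.
%OS = 100·exp(−πζ/√(1−ζ²)) = 2.88%.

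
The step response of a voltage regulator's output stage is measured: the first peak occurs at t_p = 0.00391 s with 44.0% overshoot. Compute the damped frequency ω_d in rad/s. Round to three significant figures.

ω_d ≈ 803 rad/s

t_p = π/ω_d, so ω_d = π/0.00391 = 803 rad/s.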